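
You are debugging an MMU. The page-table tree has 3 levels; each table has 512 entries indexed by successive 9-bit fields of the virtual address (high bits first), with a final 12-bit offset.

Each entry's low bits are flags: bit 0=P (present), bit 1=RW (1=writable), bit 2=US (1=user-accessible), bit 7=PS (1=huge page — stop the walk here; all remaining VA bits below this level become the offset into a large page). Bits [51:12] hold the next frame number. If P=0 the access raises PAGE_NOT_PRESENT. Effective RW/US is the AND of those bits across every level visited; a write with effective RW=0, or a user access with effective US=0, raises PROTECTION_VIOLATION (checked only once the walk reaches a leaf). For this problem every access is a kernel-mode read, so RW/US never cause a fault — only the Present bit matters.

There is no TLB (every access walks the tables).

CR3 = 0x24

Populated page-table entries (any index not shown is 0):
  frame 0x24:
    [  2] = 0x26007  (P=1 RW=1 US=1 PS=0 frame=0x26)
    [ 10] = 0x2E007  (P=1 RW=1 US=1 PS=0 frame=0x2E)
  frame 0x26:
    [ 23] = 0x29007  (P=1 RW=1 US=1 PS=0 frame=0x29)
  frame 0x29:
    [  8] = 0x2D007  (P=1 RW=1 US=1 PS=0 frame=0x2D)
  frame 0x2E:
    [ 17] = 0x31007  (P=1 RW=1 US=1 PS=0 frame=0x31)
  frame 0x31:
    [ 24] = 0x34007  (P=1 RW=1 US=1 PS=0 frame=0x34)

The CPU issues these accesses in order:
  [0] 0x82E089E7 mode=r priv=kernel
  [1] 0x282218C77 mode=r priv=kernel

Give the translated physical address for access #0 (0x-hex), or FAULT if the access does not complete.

Trace:
#0 VA=0x82E089E7 (r,kernel):
  [0] read 0x24 idx=2: raw=0x26007 flags P=1 W=1 U=1 S=0
  [1] read 0x26 idx=23: raw=0x29007 flags P=1 W=1 U=1 S=0
  [2] read 0x29 idx=8: raw=0x2D007 flags P=1 W=1 U=1 S=0
  ✓ 0x2D9E7  — 3 lookups
#1 VA=0x282218C77 (r,kernel):
  [0] read 0x24 idx=10: raw=0x2E007 flags P=1 W=1 U=1 S=0
  [1] read 0x2E idx=17: raw=0x31007 flags P=1 W=1 U=1 S=0
  [2] read 0x31 idx=24: raw=0x34007 flags P=1 W=1 U=1 S=0
  ✓ 0x34C77  — 3 lookups

Access #0 PA: 0x2D9E7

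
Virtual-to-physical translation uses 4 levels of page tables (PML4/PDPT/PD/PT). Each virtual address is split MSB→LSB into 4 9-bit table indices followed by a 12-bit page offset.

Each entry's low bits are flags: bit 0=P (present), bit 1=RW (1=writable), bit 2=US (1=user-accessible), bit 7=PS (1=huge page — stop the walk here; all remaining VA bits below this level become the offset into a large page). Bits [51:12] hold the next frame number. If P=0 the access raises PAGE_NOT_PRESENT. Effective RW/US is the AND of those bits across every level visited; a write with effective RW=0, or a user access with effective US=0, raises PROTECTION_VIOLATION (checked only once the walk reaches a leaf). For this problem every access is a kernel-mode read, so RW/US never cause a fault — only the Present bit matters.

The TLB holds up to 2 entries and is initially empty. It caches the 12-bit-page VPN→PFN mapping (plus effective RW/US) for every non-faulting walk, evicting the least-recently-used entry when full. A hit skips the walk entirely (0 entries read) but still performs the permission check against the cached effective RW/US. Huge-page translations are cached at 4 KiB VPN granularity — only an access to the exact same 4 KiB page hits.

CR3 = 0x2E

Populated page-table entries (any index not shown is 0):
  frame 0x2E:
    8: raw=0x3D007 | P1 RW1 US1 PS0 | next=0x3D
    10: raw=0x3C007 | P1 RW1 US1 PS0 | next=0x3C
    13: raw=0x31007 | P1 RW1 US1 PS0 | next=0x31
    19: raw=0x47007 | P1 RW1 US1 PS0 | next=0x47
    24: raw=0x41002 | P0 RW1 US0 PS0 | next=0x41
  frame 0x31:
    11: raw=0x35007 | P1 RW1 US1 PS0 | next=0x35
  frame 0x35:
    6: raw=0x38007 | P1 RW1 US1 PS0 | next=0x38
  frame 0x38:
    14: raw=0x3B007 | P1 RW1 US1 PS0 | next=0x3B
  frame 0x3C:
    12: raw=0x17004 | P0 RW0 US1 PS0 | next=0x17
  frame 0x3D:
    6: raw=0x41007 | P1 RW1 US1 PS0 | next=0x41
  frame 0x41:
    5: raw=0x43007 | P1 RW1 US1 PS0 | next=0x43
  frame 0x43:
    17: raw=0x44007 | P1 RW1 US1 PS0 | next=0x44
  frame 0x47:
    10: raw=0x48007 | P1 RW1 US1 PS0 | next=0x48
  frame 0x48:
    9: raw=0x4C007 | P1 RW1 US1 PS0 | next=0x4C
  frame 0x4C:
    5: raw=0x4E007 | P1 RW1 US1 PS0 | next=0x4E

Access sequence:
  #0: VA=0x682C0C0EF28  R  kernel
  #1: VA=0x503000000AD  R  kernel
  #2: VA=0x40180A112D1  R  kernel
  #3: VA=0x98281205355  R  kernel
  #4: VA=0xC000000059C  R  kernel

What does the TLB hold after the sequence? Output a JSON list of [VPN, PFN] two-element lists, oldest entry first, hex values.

Walk each access:
#0 VA=0x682C0C0EF28 (r,kernel):
  [0] read 0x2E idx=13: raw=0x31007 flags P=1 W=1 U=1 S=0
  [1] read 0x31 idx=11: raw=0x35007 flags P=1 W=1 U=1 S=0
  [2] read 0x35 idx=6: raw=0x38007 flags P=1 W=1 U=1 S=0
  [3] read 0x38 idx=14: raw=0x3B007 flags P=1 W=1 U=1 S=0
  ✓ 0x3BF28  — 4 lookups
#1 VA=0x503000000AD (r,kernel):
  [0] read 0x2E idx=10: raw=0x3C007 flags P=1 W=1 U=1 S=0
  [1] read 0x3C idx=12: raw=0x17004 flags P=0 W=0 U=1 S=0
  ⇒ fault: PAGE_NOT_PRESENT  — 2 lookups
#2 VA=0x40180A112D1 (r,kernel):
  [0] read 0x2E idx=8: raw=0x3D007 flags P=1 W=1 U=1 S=0
  [1] read 0x3D idx=6: raw=0x41007 flags P=1 W=1 U=1 S=0
  [2] read 0x41 idx=5: raw=0x43007 flags P=1 W=1 U=1 S=0
  [3] read 0x43 idx=17: raw=0x44007 flags P=1 W=1 U=1 S=0
  ✓ 0x442D1  — 4 lookups
#3 VA=0x98281205355 (r,kernel):
  [0] read 0x2E idx=19: raw=0x47007 flags P=1 W=1 U=1 S=0
  [1] read 0x47 idx=10: raw=0x48007 flags P=1 W=1 U=1 S=0
  [2] read 0x48 idx=9: raw=0x4C007 flags P=1 W=1 U=1 S=0
  [3] read 0x4C idx=5: raw=0x4E007 flags P=1 W=1 U=1 S=0
  ✓ 0x4E355  — 4 lookups
#4 VA=0xC000000059C (r,kernel):
  [0] read 0x2E idx=24: raw=0x41002 flags P=0 W=1 U=0 S=0
  ⇒ fault: PAGE_NOT_PRESENT  — 1 lookups

TLB: [["0x40180A11", "0x44"], ["0x98281205", "0x4E"]]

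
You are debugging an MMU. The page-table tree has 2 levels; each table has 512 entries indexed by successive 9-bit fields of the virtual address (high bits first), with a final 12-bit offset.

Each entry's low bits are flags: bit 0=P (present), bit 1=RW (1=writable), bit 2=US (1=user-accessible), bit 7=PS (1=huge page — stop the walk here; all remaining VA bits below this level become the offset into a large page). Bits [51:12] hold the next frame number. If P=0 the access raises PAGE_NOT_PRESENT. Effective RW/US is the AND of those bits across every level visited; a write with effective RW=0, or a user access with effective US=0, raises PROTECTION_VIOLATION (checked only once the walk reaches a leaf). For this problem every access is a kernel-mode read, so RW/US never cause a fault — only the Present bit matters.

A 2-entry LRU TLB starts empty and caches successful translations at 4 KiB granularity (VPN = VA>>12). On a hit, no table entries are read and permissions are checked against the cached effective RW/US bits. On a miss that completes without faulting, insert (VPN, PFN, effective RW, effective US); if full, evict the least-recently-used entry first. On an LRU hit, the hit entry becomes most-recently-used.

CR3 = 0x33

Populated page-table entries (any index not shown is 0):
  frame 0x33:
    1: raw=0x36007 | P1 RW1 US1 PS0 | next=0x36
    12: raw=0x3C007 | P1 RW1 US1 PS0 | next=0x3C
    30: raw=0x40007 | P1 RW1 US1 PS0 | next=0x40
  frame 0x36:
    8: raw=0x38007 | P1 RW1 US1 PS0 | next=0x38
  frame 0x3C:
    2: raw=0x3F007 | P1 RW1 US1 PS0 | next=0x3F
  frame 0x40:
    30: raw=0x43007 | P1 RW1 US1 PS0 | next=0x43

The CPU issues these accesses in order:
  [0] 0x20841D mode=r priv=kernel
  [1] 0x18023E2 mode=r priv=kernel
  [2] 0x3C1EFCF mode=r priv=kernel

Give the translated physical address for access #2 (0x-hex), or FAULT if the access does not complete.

Walk each access:
#0 VA=0x20841D (r,kernel):
  lvl0: tbl 0x33, slot 1 ⇒ 0x36007 (P1/RW1/US1/PS0)
  lvl1: tbl 0x36, slot 8 ⇒ 0x38007 (P1/RW1/US1/PS0)
  → PA=0x3841D  (2 entries read)
#1 VA=0x18023E2 (r,kernel):
  lvl0: tbl 0x33, slot 12 ⇒ 0x3C007 (P1/RW1/US1/PS0)
  lvl1: tbl 0x3C, slot 2 ⇒ 0x3F007 (P1/RW1/US1/PS0)
  → PA=0x3F3E2  (2 entries read)
#2 VA=0x3C1EFCF (r,kernel):
  lvl0: tbl 0x33, slot 30 ⇒ 0x40007 (P1/RW1/US1/PS0)
  lvl1: tbl 0x40, slot 30 ⇒ 0x43007 (P1/RW1/US1/PS0)
  → PA=0x43FCF  (2 entries read)

Access #2 PA: 0x43FCF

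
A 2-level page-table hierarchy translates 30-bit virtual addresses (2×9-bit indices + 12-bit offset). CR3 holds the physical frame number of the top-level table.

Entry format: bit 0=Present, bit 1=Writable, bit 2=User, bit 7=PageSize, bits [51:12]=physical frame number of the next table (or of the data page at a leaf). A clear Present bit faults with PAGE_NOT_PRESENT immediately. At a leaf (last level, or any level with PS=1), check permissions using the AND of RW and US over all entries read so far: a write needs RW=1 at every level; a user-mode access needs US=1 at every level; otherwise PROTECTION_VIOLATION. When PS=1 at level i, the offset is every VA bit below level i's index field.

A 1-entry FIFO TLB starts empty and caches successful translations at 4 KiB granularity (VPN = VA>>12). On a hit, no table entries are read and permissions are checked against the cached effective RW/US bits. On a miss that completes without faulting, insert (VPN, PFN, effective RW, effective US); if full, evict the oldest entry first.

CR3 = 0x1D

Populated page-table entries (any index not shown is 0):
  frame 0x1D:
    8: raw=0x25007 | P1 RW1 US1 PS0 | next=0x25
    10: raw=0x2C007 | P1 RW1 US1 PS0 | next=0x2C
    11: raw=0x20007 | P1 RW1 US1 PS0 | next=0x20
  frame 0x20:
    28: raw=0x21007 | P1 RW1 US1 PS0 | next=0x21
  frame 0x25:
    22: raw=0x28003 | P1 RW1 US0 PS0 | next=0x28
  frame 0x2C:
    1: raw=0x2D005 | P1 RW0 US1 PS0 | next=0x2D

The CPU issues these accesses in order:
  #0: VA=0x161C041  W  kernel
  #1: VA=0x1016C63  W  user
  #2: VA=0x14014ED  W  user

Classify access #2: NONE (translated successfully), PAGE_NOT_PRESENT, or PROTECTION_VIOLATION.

Walk each access:
#0 VA=0x161C041 (w,kernel):
  L0: frame=0x1D idx=11 entry=0x20007 [P=1 RW=1 US=1 PS=0]
  L1: frame=0x20 idx=28 entry=0x21007 [P=1 RW=1 US=1 PS=0]
  ⇒ phys 0x21041  [2 reads]
#1 VA=0x1016C63 (w,user):
  L0: frame=0x1D idx=8 entry=0x25007 [P=1 RW=1 US=1 PS=0]
  L1: frame=0x25 idx=22 entry=0x28003 [P=1 RW=1 US=0 PS=0]
  ✗ PROTECTION_VIOLATION  [2 reads]
#2 VA=0x14014ED (w,user):
  L0: frame=0x1D idx=10 entry=0x2C007 [P=1 RW=1 US=1 PS=0]
  L1: frame=0x2C idx=1 entry=0x2D005 [P=1 RW=0 US=1 PS=0]
  ✗ PROTECTION_VIOLATION  [2 reads]

Access #2 fault: PROTECTION_VIOLATION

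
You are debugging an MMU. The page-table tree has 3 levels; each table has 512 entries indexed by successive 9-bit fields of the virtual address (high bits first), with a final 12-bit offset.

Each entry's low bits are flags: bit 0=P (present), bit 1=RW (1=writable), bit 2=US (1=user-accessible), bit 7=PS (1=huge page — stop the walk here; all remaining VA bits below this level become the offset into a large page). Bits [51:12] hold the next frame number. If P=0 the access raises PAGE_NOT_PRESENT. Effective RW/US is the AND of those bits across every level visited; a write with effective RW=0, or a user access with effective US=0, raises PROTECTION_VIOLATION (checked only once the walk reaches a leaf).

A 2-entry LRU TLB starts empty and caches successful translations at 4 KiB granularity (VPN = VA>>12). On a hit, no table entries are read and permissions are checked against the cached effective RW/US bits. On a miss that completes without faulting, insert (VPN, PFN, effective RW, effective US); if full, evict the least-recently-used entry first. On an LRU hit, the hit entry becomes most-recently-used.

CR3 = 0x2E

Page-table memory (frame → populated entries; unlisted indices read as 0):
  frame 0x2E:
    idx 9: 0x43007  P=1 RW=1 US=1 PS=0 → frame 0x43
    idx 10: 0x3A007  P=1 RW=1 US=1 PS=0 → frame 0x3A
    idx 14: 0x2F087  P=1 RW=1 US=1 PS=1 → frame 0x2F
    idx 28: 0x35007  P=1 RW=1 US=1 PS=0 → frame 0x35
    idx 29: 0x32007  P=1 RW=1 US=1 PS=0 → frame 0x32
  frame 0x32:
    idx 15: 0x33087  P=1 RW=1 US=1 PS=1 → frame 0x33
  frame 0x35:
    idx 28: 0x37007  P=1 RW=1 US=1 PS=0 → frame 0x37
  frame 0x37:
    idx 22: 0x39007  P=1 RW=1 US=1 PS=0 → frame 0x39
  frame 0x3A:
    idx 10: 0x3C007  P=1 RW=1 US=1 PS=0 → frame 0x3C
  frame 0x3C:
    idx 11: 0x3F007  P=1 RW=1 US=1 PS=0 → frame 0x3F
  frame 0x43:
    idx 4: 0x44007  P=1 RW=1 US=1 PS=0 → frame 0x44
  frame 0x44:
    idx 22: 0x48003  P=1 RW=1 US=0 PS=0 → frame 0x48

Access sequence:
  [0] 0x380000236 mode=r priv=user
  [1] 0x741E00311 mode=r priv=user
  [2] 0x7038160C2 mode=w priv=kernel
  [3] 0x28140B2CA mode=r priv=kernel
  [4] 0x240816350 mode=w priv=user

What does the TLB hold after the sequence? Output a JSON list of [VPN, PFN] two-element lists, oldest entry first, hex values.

Walk each access:
#0 VA=0x380000236 (r,user):
  L0: frame=0x2E idx=14 entry=0x2F087 [P=1 RW=1 US=1 PS=1]
  ⇒ phys 0x2F236 (huge @L0)  [1 reads]
#1 VA=0x741E00311 (r,user):
  L0: frame=0x2E idx=29 entry=0x32007 [P=1 RW=1 US=1 PS=0]
  L1: frame=0x32 idx=15 entry=0x33087 [P=1 RW=1 US=1 PS=1]
  ⇒ phys 0x33311 (huge @L1)  [2 reads]
#2 VA=0x7038160C2 (w,kernel):
  L0: frame=0x2E idx=28 entry=0x35007 [P=1 RW=1 US=1 PS=0]
  L1: frame=0x35 idx=28 entry=0x37007 [P=1 RW=1 US=1 PS=0]
  L2: frame=0x37 idx=22 entry=0x39007 [P=1 RW=1 US=1 PS=0]
  ⇒ phys 0x390C2  [3 reads]
#3 VA=0x28140B2CA (r,kernel):
  L0: frame=0x2E idx=10 entry=0x3A007 [P=1 RW=1 US=1 PS=0]
  L1: frame=0x3A idx=10 entry=0x3C007 [P=1 RW=1 US=1 PS=0]
  L2: frame=0x3C idx=11 entry=0x3F007 [P=1 RW=1 US=1 PS=0]
  ⇒ phys 0x3F2CA  [3 reads]
#4 VA=0x240816350 (w,user):
  L0: frame=0x2E idx=9 entry=0x43007 [P=1 RW=1 US=1 PS=0]
  L1: frame=0x43 idx=4 entry=0x44007 [P=1 RW=1 US=1 PS=0]
  L2: frame=0x44 idx=22 entry=0x48003 [P=1 RW=1 US=0 PS=0]
  → PROTECTION_VIOLATION  (3 entries read)

TLB: [["0x703816", "0x39"], ["0x28140B", "0x3F"]]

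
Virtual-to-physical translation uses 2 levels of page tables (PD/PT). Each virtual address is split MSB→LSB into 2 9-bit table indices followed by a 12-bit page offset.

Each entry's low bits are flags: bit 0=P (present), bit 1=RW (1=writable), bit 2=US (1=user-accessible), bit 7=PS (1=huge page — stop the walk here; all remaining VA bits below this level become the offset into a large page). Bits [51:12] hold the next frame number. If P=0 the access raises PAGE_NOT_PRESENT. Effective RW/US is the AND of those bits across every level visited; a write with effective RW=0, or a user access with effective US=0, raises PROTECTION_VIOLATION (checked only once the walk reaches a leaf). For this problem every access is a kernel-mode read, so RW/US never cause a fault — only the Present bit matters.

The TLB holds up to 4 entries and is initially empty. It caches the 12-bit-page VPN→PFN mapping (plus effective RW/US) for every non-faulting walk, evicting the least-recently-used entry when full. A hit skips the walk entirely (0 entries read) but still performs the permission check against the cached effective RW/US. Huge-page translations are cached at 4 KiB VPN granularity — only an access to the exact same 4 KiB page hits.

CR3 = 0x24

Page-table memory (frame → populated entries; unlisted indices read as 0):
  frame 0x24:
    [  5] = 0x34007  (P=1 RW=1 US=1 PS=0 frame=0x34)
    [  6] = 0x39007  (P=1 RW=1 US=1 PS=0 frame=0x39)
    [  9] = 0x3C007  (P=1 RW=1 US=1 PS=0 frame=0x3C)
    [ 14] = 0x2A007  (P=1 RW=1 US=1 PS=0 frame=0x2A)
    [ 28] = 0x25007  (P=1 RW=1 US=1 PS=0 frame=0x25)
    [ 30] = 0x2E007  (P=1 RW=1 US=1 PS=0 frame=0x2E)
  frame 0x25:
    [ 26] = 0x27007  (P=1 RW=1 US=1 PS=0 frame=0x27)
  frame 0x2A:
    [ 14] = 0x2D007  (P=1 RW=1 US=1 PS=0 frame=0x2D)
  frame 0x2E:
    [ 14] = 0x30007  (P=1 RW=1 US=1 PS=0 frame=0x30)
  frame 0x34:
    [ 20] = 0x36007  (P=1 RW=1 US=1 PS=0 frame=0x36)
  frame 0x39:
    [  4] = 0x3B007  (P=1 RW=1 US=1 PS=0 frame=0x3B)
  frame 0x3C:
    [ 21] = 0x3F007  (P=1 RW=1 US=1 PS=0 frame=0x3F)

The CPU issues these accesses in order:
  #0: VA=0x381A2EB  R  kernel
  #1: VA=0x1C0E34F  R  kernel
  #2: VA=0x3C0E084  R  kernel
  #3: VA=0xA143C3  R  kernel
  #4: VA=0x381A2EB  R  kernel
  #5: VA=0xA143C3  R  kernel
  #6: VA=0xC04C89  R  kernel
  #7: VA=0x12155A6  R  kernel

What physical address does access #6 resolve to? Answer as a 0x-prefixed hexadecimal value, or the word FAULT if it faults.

Trace:
#0 VA=0x381A2EB (r,kernel):
  L0 @0x24[28] → 0x25007  P=1,RW=1,US=1,PS=0
  L1 @0x25[26] → 0x27007  P=1,RW=1,US=1,PS=0
  ⇒ phys 0x272EB  [2 reads]
#1 VA=0x1C0E34F (r,kernel):
  L0 @0x24[14] → 0x2A007  P=1,RW=1,US=1,PS=0
  L1 @0x2A[14] → 0x2D007  P=1,RW=1,US=1,PS=0
  ⇒ phys 0x2D34F  [2 reads]
#2 VA=0x3C0E084 (r,kernel):
  L0 @0x24[30] → 0x2E007  P=1,RW=1,US=1,PS=0
  L1 @0x2E[14] → 0x30007  P=1,RW=1,US=1,PS=0
  ⇒ phys 0x30084  [2 reads]
#3 VA=0xA143C3 (r,kernel):
  L0 @0x24[5] → 0x34007  P=1,RW=1,US=1,PS=0
  L1 @0x34[20] → 0x36007  P=1,RW=1,US=1,PS=0
  ⇒ phys 0x363C3  [2 reads]
#4 VA=0x381A2EB (r,kernel):
  TLB hit vpn=0x381A → PA=0x272EB
#5 VA=0xA143C3 (r,kernel):
  TLB hit vpn=0xA14 → PA=0x363C3
#6 VA=0xC04C89 (r,kernel):
  L0 @0x24[6] → 0x39007  P=1,RW=1,US=1,PS=0
  L1 @0x39[4] → 0x3B007  P=1,RW=1,US=1,PS=0
  ⇒ phys 0x3BC89  [2 reads]
#7 VA=0x12155A6 (r,kernel):
  L0 @0x24[9] → 0x3C007  P=1,RW=1,US=1,PS=0
  L1 @0x3C[21] → 0x3F007  P=1,RW=1,US=1,PS=0
  ⇒ phys 0x3F5A6  [2 reads]

Access #6 PA: 0x3BC89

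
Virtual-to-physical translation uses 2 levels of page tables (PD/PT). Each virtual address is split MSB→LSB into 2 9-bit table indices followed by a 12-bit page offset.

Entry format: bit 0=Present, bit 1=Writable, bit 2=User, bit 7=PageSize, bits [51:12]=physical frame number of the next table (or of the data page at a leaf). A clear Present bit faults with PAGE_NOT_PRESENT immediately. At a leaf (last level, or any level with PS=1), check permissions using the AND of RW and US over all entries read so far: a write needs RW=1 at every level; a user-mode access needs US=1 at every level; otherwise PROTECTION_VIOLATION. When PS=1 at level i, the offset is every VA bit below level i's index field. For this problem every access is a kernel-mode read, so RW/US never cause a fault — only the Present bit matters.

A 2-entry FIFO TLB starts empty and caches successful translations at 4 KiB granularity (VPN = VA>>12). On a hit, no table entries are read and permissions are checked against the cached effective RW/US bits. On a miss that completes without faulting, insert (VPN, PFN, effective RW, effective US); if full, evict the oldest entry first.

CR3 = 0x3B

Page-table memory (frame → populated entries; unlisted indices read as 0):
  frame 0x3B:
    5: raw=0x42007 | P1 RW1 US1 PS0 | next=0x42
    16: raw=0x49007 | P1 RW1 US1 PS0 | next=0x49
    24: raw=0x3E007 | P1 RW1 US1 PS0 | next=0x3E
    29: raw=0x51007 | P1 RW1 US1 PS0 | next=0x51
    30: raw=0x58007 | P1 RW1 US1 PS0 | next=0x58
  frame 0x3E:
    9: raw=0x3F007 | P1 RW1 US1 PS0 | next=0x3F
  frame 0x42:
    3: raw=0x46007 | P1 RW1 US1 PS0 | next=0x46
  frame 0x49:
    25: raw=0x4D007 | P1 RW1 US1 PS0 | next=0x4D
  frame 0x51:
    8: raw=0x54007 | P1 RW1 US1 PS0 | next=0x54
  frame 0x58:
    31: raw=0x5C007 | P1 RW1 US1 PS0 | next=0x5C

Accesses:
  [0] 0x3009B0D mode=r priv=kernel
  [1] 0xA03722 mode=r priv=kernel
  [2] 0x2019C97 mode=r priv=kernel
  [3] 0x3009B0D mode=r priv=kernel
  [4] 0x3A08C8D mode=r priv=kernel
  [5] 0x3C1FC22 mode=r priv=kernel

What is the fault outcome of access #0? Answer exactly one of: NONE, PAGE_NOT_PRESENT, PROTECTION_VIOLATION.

Trace:
#0 VA=0x3009B0D (r,kernel):
  lvl0: tbl 0x3B, slot 24 ⇒ 0x3E007 (P1/RW1/US1/PS0)
  lvl1: tbl 0x3E, slot 9 ⇒ 0x3F007 (P1/RW1/US1/PS0)
  → PA=0x3FB0D  (2 entries read)
#1 VA=0xA03722 (r,kernel):
  lvl0: tbl 0x3B, slot 5 ⇒ 0x42007 (P1/RW1/US1/PS0)
  lvl1: tbl 0x42, slot 3 ⇒ 0x46007 (P1/RW1/US1/PS0)
  → PA=0x46722  (2 entries read)
#2 VA=0x2019C97 (r,kernel):
  lvl0: tbl 0x3B, slot 16 ⇒ 0x49007 (P1/RW1/US1/PS0)
  lvl1: tbl 0x49, slot 25 ⇒ 0x4D007 (P1/RW1/US1/PS0)
  → PA=0x4DC97  (2 entries read)
#3 VA=0x3009B0D (r,kernel):
  lvl0: tbl 0x3B, slot 24 ⇒ 0x3E007 (P1/RW1/US1/PS0)
  lvl1: tbl 0x3E, slot 9 ⇒ 0x3F007 (P1/RW1/US1/PS0)
  → PA=0x3FB0D  (2 entries read)
#4 VA=0x3A08C8D (r,kernel):
  lvl0: tbl 0x3B, slot 29 ⇒ 0x51007 (P1/RW1/US1/PS0)
  lvl1: tbl 0x51, slot 8 ⇒ 0x54007 (P1/RW1/US1/PS0)
  → PA=0x54C8D  (2 entries read)
#5 VA=0x3C1FC22 (r,kernel):
  lvl0: tbl 0x3B, slot 30 ⇒ 0x58007 (P1/RW1/US1/PS0)
  lvl1: tbl 0x58, slot 31 ⇒ 0x5C007 (P1/RW1/US1/PS0)
  → PA=0x5CC22  (2 entries read)

Access #0 fault: NONE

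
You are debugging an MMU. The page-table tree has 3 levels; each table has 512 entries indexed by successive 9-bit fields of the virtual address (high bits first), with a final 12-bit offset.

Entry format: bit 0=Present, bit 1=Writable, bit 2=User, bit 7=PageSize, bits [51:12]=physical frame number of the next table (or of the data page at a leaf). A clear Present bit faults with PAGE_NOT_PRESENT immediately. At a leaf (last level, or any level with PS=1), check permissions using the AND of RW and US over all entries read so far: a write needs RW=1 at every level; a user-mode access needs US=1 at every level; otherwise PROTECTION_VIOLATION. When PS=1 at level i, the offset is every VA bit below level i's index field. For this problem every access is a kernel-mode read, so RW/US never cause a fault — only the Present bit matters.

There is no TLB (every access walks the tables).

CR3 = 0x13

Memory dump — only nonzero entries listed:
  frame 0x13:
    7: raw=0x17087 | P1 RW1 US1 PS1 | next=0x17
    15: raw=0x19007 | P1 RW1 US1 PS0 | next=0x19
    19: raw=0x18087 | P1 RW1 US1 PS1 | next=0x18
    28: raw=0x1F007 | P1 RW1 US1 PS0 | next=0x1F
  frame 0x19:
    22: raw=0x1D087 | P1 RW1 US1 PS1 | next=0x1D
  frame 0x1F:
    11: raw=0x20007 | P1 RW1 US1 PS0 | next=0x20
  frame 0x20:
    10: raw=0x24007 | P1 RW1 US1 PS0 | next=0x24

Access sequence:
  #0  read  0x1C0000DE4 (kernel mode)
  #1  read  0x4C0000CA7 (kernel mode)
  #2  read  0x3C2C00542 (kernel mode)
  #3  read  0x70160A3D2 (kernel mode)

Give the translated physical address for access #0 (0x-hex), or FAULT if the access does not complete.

Per-access translation:
#0 VA=0x1C0000DE4 (r,kernel):
  lvl0: tbl 0x13, slot 7 ⇒ 0x17087 (P1/RW1/US1/PS1)
  ✓ 0x17DE4 (huge @L0)  — 1 lookups
#1 VA=0x4C0000CA7 (r,kernel):
  lvl0: tbl 0x13, slot 19 ⇒ 0x18087 (P1/RW1/US1/PS1)
  ✓ 0x18CA7 (huge @L0)  — 1 lookups
#2 VA=0x3C2C00542 (r,kernel):
  lvl0: tbl 0x13, slot 15 ⇒ 0x19007 (P1/RW1/US1/PS0)
  lvl1: tbl 0x19, slot 22 ⇒ 0x1D087 (P1/RW1/US1/PS1)
  ✓ 0x1D542 (huge @L1)  — 2 lookups
#3 VA=0x70160A3D2 (r,kernel):
  lvl0: tbl 0x13, slot 28 ⇒ 0x1F007 (P1/RW1/US1/PS0)
  lvl1: tbl 0x1F, slot 11 ⇒ 0x20007 (P1/RW1/US1/PS0)
  lvl2: tbl 0x20, slot 10 ⇒ 0x24007 (P1/RW1/US1/PS0)
  ✓ 0x243D2  — 3 lookups

Access #0 PA: 0x17DE4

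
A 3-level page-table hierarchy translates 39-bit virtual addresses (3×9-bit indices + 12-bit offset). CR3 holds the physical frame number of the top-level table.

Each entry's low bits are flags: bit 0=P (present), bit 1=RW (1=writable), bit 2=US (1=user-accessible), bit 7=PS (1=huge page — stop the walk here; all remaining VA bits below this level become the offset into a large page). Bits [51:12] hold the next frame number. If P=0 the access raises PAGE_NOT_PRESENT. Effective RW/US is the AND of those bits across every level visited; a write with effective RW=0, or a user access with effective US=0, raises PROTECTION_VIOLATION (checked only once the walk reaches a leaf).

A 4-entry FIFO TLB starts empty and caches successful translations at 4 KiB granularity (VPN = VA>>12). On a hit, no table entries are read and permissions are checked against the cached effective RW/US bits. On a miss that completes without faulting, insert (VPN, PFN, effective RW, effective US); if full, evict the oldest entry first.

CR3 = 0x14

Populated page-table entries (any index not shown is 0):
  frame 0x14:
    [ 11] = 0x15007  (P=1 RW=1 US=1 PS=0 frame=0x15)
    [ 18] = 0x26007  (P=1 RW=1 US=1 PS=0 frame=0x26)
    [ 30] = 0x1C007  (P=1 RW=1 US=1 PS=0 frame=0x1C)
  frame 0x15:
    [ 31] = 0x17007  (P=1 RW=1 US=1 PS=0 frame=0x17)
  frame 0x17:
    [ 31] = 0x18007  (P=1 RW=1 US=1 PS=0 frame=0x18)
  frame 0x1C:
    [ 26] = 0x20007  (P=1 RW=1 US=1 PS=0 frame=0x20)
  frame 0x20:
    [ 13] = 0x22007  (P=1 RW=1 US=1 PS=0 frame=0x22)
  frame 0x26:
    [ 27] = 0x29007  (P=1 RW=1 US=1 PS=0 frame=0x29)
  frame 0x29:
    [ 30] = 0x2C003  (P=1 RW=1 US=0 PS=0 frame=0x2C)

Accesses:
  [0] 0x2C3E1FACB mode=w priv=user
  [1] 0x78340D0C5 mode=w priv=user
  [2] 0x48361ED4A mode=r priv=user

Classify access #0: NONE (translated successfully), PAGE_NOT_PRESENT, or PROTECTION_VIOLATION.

Walk each access:
#0 VA=0x2C3E1FACB (w,user):
  [0] read 0x14 idx=11: raw=0x15007 flags P=1 W=1 U=1 S=0
  [1] read 0x15 idx=31: raw=0x17007 flags P=1 W=1 U=1 S=0
  [2] read 0x17 idx=31: raw=0x18007 flags P=1 W=1 U=1 S=0
  ⇒ phys 0x18ACB  [3 reads]
#1 VA=0x78340D0C5 (w,user):
  [0] read 0x14 idx=30: raw=0x1C007 flags P=1 W=1 U=1 S=0
  [1] read 0x1C idx=26: raw=0x20007 flags P=1 W=1 U=1 S=0
  [2] read 0x20 idx=13: raw=0x22007 flags P=1 W=1 U=1 S=0
  ⇒ phys 0x220C5  [3 reads]
#2 VA=0x48361ED4A (r,user):
  [0] read 0x14 idx=18: raw=0x26007 flags P=1 W=1 U=1 S=0
  [1] read 0x26 idx=27: raw=0x29007 flags P=1 W=1 U=1 S=0
  [2] read 0x29 idx=30: raw=0x2C003 flags P=1 W=1 U=0 S=0
  ⇒ fault: PROTECTION_VIOLATION  — 3 lookups

Access #0 fault: NONE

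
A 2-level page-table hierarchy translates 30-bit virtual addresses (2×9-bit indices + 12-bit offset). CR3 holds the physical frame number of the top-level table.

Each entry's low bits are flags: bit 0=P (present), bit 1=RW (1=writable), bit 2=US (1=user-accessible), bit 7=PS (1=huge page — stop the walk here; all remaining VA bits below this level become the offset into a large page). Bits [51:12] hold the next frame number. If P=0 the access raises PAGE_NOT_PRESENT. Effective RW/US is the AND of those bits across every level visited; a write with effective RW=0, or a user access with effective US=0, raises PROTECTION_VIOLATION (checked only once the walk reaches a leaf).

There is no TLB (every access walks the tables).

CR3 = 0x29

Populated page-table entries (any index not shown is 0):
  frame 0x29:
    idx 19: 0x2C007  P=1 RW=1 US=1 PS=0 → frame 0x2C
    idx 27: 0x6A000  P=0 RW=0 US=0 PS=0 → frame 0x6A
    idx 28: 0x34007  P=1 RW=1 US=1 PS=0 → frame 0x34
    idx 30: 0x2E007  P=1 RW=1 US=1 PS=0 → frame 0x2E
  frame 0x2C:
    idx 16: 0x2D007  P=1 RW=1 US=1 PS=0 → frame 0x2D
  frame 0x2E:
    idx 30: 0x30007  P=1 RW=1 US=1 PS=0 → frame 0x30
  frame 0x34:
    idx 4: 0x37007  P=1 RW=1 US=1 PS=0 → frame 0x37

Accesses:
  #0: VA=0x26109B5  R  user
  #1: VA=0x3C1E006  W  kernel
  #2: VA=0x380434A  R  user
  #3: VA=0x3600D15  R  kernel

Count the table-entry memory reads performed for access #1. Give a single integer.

Per-access translation:
#0 VA=0x26109B5 (r,user):
  [0] read 0x29 idx=19: raw=0x2C007 flags P=1 W=1 U=1 S=0
  [1] read 0x2C idx=16: raw=0x2D007 flags P=1 W=1 U=1 S=0
  → PA=0x2D9B5  (2 entries read)
#1 VA=0x3C1E006 (w,kernel):
  [0] read 0x29 idx=30: raw=0x2E007 flags P=1 W=1 U=1 S=0
  [1] read 0x2E idx=30: raw=0x30007 flags P=1 W=1 U=1 S=0
  → PA=0x30006  (2 entries read)
#2 VA=0x380434A (r,user):
  [0] read 0x29 idx=28: raw=0x34007 flags P=1 W=1 U=1 S=0
  [1] read 0x34 idx=4: raw=0x37007 flags P=1 W=1 U=1 S=0
  → PA=0x3734A  (2 entries read)
#3 VA=0x3600D15 (r,kernel):
  [0] read 0x29 idx=27: raw=0x6A000 flags P=0 W=0 U=0 S=0
  → PAGE_NOT_PRESENT  (1 entries read)

Entries read for #1: 2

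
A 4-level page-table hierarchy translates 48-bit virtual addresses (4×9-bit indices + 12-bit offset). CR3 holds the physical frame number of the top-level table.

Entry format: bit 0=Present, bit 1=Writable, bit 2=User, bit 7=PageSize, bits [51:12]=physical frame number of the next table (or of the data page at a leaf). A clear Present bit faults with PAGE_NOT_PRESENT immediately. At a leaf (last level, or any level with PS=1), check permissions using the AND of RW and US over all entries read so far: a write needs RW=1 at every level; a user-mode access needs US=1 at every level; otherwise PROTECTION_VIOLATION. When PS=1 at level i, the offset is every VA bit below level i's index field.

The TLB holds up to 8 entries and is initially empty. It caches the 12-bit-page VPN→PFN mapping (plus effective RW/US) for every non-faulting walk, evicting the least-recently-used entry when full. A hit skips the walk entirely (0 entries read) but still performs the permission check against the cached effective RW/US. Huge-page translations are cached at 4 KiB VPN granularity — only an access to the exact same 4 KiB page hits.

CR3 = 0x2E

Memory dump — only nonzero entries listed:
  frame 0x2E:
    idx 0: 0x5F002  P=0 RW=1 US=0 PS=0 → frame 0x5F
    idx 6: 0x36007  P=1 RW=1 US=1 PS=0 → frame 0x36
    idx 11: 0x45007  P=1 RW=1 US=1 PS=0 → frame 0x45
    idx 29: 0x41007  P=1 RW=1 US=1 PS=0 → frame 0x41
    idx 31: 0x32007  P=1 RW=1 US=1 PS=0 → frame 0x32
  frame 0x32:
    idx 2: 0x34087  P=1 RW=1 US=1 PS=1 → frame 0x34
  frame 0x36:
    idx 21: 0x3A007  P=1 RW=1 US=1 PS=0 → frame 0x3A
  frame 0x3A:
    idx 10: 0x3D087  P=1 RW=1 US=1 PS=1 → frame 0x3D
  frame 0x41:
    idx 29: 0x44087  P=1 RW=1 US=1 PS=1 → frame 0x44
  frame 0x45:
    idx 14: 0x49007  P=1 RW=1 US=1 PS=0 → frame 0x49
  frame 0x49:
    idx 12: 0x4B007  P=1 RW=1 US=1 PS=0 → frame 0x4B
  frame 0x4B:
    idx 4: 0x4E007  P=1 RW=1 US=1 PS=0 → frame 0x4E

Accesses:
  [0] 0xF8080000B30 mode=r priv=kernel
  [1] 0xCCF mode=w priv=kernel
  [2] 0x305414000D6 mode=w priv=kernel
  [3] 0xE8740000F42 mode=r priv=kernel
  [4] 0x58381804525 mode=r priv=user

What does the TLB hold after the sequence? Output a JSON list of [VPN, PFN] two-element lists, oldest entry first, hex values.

Trace:
#0 VA=0xF8080000B30 (r,kernel):
  L0 @0x2E[31] → 0x32007  P=1,RW=1,US=1,PS=0
  L1 @0x32[2] → 0x34087  P=1,RW=1,US=1,PS=1
  → PA=0x34B30 (huge @L1)  (2 entries read)
#1 VA=0xCCF (w,kernel):
  L0 @0x2E[0] → 0x5F002  P=0,RW=1,US=0,PS=0
  → PAGE_NOT_PRESENT  (1 entries read)
#2 VA=0x305414000D6 (w,kernel):
  L0 @0x2E[6] → 0x36007  P=1,RW=1,US=1,PS=0
  L1 @0x36[21] → 0x3A007  P=1,RW=1,US=1,PS=0
  L2 @0x3A[10] → 0x3D087  P=1,RW=1,US=1,PS=1
  → PA=0x3D0D6 (huge @L2)  (3 entries read)
#3 VA=0xE8740000F42 (r,kernel):
  L0 @0x2E[29] → 0x41007  P=1,RW=1,US=1,PS=0
  L1 @0x41[29] → 0x44087  P=1,RW=1,US=1,PS=1
  → PA=0x44F42 (huge @L1)  (2 entries read)
#4 VA=0x58381804525 (r,user):
  L0 @0x2E[11] → 0x45007  P=1,RW=1,US=1,PS=0
  L1 @0x45[14] → 0x49007  P=1,RW=1,US=1,PS=0
  L2 @0x49[12] → 0x4B007  P=1,RW=1,US=1,PS=0
  L3 @0x4B[4] → 0x4E007  P=1,RW=1,US=1,PS=0
  → PA=0x4E525  (4 entries read)

TLB: [["0xF8080000", "0x34"], ["0x30541400", "0x3D"], ["0xE8740000", "0x44"], ["0x58381804", "0x4E"]]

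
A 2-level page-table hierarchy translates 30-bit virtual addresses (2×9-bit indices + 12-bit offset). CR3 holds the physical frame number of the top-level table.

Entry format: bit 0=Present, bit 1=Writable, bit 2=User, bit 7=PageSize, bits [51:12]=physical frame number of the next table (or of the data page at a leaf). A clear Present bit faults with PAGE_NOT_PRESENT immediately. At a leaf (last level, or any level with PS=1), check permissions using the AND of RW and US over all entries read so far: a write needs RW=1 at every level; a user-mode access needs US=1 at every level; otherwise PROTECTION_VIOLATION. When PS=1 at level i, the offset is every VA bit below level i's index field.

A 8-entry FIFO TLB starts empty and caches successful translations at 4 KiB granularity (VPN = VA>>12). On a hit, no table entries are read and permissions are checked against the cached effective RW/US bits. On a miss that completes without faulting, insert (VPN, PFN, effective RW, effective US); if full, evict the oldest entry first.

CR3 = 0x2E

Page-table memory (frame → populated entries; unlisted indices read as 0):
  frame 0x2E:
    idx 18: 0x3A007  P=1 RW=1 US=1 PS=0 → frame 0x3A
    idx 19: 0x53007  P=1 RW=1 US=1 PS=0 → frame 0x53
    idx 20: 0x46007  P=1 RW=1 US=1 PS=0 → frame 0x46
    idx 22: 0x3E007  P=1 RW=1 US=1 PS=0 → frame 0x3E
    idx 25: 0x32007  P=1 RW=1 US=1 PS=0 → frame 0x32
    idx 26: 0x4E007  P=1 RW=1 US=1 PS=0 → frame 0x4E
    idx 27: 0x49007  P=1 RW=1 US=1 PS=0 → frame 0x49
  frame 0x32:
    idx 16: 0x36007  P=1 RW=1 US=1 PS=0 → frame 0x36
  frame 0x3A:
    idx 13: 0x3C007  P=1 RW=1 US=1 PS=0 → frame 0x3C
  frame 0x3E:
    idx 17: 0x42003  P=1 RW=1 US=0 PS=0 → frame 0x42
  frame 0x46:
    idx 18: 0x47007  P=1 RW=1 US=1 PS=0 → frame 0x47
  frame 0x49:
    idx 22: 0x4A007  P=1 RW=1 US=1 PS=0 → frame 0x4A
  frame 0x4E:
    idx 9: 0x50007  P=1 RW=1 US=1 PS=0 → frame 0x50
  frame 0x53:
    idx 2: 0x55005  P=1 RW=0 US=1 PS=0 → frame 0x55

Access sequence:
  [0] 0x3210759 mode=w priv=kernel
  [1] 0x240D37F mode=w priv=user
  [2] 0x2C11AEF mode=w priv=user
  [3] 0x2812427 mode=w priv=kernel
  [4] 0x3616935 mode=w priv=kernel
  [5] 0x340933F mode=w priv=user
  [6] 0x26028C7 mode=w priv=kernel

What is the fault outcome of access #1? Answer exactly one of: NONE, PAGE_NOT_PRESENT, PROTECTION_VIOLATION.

Trace:
#0 VA=0x3210759 (w,kernel):
  [0] read 0x2E idx=25: raw=0x32007 flags P=1 W=1 U=1 S=0
  [1] read 0x32 idx=16: raw=0x36007 flags P=1 W=1 U=1 S=0
  → PA=0x36759  (2 entries read)
#1 VA=0x240D37F (w,user):
  [0] read 0x2E idx=18: raw=0x3A007 flags P=1 W=1 U=1 S=0
  [1] read 0x3A idx=13: raw=0x3C007 flags P=1 W=1 U=1 S=0
  → PA=0x3C37F  (2 entries read)
#2 VA=0x2C11AEF (w,user):
  [0] read 0x2E idx=22: raw=0x3E007 flags P=1 W=1 U=1 S=0
  [1] read 0x3E idx=17: raw=0x42003 flags P=1 W=1 U=0 S=0
  ⇒ fault: PROTECTION_VIOLATION  — 2 lookups
#3 VA=0x2812427 (w,kernel):
  [0] read 0x2E idx=20: raw=0x46007 flags P=1 W=1 U=1 S=0
  [1] read 0x46 idx=18: raw=0x47007 flags P=1 W=1 U=1 S=0
  → PA=0x47427  (2 entries read)
#4 VA=0x3616935 (w,kernel):
  [0] read 0x2E idx=27: raw=0x49007 flags P=1 W=1 U=1 S=0
  [1] read 0x49 idx=22: raw=0x4A007 flags P=1 W=1 U=1 S=0
  → PA=0x4A935  (2 entries read)
#5 VA=0x340933F (w,user):
  [0] read 0x2E idx=26: raw=0x4E007 flags P=1 W=1 U=1 S=0
  [1] read 0x4E idx=9: raw=0x50007 flags P=1 W=1 U=1 S=0
  → PA=0x5033F  (2 entries read)
#6 VA=0x26028C7 (w,kernel):
  [0] read 0x2E idx=19: raw=0x53007 flags P=1 W=1 U=1 S=0
  [1] read 0x53 idx=2: raw=0x55005 flags P=1 W=0 U=1 S=0
  ⇒ fault: PROTECTION_VIOLATION  — 2 lookups

Access #1 fault: NONE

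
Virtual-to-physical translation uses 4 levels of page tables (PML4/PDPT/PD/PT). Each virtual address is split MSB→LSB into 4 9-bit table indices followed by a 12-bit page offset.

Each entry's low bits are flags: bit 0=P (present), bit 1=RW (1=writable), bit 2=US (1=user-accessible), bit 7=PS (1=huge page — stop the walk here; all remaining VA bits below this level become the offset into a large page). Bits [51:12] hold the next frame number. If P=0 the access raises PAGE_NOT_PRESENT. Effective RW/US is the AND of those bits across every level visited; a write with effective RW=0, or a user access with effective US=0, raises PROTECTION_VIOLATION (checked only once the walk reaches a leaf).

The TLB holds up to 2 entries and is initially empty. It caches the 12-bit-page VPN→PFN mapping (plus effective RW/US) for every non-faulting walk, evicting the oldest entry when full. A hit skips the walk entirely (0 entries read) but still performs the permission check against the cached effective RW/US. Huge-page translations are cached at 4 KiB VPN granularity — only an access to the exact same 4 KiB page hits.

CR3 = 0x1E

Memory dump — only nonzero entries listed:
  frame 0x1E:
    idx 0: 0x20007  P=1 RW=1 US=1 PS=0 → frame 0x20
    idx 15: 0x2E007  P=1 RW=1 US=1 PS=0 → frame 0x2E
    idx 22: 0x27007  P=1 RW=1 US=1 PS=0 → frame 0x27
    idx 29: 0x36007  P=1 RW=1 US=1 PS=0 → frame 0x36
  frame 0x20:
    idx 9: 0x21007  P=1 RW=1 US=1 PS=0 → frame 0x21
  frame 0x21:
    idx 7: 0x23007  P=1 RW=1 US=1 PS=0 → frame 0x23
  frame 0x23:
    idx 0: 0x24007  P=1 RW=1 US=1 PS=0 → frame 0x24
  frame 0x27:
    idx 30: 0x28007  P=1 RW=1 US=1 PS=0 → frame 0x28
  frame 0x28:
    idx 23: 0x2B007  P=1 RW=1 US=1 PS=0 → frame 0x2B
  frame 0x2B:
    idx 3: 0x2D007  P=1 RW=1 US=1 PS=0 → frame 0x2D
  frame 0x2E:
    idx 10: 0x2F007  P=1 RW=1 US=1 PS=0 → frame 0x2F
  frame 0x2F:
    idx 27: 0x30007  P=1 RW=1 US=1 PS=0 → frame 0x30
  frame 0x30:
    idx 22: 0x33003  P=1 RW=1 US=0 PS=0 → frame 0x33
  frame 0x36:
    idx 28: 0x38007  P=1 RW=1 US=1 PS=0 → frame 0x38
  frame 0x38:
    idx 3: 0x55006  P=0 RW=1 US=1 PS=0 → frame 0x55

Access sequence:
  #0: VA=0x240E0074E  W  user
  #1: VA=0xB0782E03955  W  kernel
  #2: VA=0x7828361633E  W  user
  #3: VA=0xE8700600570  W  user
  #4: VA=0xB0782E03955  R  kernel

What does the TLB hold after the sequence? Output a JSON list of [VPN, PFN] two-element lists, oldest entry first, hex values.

Walk each access:
#0 VA=0x240E0074E (w,user):
  [0] read 0x1E idx=0: raw=0x20007 flags P=1 W=1 U=1 S=0
  [1] read 0x20 idx=9: raw=0x21007 flags P=1 W=1 U=1 S=0
  [2] read 0x21 idx=7: raw=0x23007 flags P=1 W=1 U=1 S=0
  [3] read 0x23 idx=0: raw=0x24007 flags P=1 W=1 U=1 S=0
  ✓ 0x2474E  — 4 lookups
#1 VA=0xB0782E03955 (w,kernel):
  [0] read 0x1E idx=22: raw=0x27007 flags P=1 W=1 U=1 S=0
  [1] read 0x27 idx=30: raw=0x28007 flags P=1 W=1 U=1 S=0
  [2] read 0x28 idx=23: raw=0x2B007 flags P=1 W=1 U=1 S=0
  [3] read 0x2B idx=3: raw=0x2D007 flags P=1 W=1 U=1 S=0
  ✓ 0x2D955  — 4 lookups
#2 VA=0x7828361633E (w,user):
  [0] read 0x1E idx=15: raw=0x2E007 flags P=1 W=1 U=1 S=0
  [1] read 0x2E idx=10: raw=0x2F007 flags P=1 W=1 U=1 S=0
  [2] read 0x2F idx=27: raw=0x30007 flags P=1 W=1 U=1 S=0
  [3] read 0x30 idx=22: raw=0x33003 flags P=1 W=1 U=0 S=0
  → PROTECTION_VIOLATION  (4 entries read)
#3 VA=0xE8700600570 (w,user):
  [0] read 0x1E idx=29: raw=0x36007 flags P=1 W=1 U=1 S=0
  [1] read 0x36 idx=28: raw=0x38007 flags P=1 W=1 U=1 S=0
  [2] read 0x38 idx=3: raw=0x55006 flags P=0 W=1 U=1 S=0
  → PAGE_NOT_PRESENT  (3 entries read)
#4 VA=0xB0782E03955 (r,kernel):
  TLB hit vpn=0xB0782E03 → PA=0x2D955

TLB: [["0x240E00", "0x24"], ["0xB0782E03", "0x2D"]]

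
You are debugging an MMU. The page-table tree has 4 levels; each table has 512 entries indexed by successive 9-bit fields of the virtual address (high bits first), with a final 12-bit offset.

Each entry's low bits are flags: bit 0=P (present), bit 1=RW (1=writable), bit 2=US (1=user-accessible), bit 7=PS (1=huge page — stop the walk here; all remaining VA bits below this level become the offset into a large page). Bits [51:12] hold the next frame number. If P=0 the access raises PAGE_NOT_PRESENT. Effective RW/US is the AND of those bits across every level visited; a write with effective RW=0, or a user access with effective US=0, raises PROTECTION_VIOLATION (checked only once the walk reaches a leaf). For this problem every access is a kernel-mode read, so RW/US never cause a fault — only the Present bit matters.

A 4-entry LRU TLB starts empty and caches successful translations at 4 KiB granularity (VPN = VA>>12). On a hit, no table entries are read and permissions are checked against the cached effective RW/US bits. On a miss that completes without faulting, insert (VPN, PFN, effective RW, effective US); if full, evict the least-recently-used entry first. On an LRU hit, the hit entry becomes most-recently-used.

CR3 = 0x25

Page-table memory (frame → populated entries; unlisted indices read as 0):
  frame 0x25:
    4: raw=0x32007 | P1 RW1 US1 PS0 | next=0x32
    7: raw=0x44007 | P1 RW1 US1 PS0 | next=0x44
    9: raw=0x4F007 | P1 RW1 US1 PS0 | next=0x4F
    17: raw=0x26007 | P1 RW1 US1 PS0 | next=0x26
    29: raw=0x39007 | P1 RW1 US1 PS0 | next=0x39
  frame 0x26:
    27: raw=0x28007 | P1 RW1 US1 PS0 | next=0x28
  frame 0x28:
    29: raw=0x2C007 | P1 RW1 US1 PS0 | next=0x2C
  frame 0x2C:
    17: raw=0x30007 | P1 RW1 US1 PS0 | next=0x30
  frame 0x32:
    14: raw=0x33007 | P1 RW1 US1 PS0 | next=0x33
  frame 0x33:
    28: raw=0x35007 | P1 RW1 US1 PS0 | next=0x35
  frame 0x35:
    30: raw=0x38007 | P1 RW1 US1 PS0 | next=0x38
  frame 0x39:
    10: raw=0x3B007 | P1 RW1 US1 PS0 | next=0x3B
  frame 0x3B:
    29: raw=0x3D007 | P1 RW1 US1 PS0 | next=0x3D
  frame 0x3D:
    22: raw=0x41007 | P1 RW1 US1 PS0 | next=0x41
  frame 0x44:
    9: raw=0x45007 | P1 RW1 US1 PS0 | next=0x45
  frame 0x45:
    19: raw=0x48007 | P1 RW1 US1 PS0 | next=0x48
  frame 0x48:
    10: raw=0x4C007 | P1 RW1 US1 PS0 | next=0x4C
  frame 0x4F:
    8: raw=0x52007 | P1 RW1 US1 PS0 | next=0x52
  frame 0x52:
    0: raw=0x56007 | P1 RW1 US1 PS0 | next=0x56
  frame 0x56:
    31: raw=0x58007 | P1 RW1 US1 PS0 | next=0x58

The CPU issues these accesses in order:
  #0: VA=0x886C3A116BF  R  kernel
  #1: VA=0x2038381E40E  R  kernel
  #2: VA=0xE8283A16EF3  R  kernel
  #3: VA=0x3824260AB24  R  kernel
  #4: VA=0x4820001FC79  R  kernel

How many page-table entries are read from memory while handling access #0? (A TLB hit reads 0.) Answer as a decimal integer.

Trace:
#0 VA=0x886C3A116BF (r,kernel):
  L0: frame=0x25 idx=17 entry=0x26007 [P=1 RW=1 US=1 PS=0]
  L1: frame=0x26 idx=27 entry=0x28007 [P=1 RW=1 US=1 PS=0]
  L2: frame=0x28 idx=29 entry=0x2C007 [P=1 RW=1 US=1 PS=0]
  L3: frame=0x2C idx=17 entry=0x30007 [P=1 RW=1 US=1 PS=0]
  ✓ 0x306BF  — 4 lookups
#1 VA=0x2038381E40E (r,kernel):
  L0: frame=0x25 idx=4 entry=0x32007 [P=1 RW=1 US=1 PS=0]
  L1: frame=0x32 idx=14 entry=0x33007 [P=1 RW=1 US=1 PS=0]
  L2: frame=0x33 idx=28 entry=0x35007 [P=1 RW=1 US=1 PS=0]
  L3: frame=0x35 idx=30 entry=0x38007 [P=1 RW=1 US=1 PS=0]
  ✓ 0x3840E  — 4 lookups
#2 VA=0xE8283A16EF3 (r,kernel):
  L0: frame=0x25 idx=29 entry=0x39007 [P=1 RW=1 US=1 PS=0]
  L1: frame=0x39 idx=10 entry=0x3B007 [P=1 RW=1 US=1 PS=0]
  L2: frame=0x3B idx=29 entry=0x3D007 [P=1 RW=1 US=1 PS=0]
  L3: frame=0x3D idx=22 entry=0x41007 [P=1 RW=1 US=1 PS=0]
  ✓ 0x41EF3  — 4 lookups
#3 VA=0x3824260AB24 (r,kernel):
  L0: frame=0x25 idx=7 entry=0x44007 [P=1 RW=1 US=1 PS=0]
  L1: frame=0x44 idx=9 entry=0x45007 [P=1 RW=1 US=1 PS=0]
  L2: frame=0x45 idx=19 entry=0x48007 [P=1 RW=1 US=1 PS=0]
  L3: frame=0x48 idx=10 entry=0x4C007 [P=1 RW=1 US=1 PS=0]
  ✓ 0x4CB24  — 4 lookups
#4 VA=0x4820001FC79 (r,kernel):
  L0: frame=0x25 idx=9 entry=0x4F007 [P=1 RW=1 US=1 PS=0]
  L1: frame=0x4F idx=8 entry=0x52007 [P=1 RW=1 US=1 PS=0]
  L2: frame=0x52 idx=0 entry=0x56007 [P=1 RW=1 US=1 PS=0]
  L3: frame=0x56 idx=31 entry=0x58007 [P=1 RW=1 US=1 PS=0]
  ✓ 0x58C79  — 4 lookups

Entries read for #0: 4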